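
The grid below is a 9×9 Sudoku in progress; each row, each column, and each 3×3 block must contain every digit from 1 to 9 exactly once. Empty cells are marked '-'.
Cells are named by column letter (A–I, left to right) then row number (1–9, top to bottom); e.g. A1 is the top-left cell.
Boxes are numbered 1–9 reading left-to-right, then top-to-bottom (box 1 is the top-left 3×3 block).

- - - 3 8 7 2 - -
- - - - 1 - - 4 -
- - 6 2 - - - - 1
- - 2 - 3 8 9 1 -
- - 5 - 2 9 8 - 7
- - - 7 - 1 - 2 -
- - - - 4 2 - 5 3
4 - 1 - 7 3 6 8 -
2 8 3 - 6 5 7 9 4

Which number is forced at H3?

7

Cell H3 itself could take any of {3, 7} by direct elimination.
Consider where 7 can go in column H.
H1 is out (row 1 already has a 7).
H5 is out (row 5 already has a 7).
So the only cell in column H that can hold 7 is H3.
Therefore H3 = 7.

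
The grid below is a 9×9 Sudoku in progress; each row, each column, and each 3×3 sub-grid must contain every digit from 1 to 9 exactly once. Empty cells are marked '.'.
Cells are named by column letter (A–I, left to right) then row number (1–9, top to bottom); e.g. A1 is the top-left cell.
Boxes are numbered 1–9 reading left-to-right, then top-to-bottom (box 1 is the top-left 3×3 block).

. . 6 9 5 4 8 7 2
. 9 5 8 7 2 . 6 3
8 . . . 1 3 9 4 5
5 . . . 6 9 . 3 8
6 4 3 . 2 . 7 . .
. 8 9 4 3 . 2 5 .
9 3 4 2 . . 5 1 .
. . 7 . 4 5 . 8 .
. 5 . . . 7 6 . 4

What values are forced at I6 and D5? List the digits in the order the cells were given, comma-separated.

6,5

For I6:
  Consider where 6 can go in column I.
  I5 is out (row 5 already has a 6).
  I7 is out (box 9 already has a 6).
  I8 is out (box 9 already has a 6).
  So the only cell in column I that can hold 6 is I6.
  So I6 = 6.
For D5:
  Consider where 5 can go in column D.
  D3 is out (row 3 already has a 5).
  D4 is out (row 4 already has a 5).
  D8 is out (row 8 already has a 5).
  D9 is out (row 9 already has a 5).
  So the only cell in column D that can hold 5 is D5.
  So D5 = 5.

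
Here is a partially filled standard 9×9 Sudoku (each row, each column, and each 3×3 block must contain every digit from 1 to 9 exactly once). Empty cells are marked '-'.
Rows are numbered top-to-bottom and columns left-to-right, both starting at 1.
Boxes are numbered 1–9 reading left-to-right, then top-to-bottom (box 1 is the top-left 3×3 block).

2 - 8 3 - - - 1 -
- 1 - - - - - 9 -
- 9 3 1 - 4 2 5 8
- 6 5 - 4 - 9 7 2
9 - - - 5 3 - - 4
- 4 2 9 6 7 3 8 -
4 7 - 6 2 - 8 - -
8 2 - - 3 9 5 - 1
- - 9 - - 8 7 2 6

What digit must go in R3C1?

6

Cell R3C1 itself could take any of {6, 7} by direct elimination.
Consider where 6 can go in row 3.
R3C5 is out (column 5 already has a 6).
So the only cell in row 3 that can hold 6 is R3C1.
Therefore R3C1 = 6.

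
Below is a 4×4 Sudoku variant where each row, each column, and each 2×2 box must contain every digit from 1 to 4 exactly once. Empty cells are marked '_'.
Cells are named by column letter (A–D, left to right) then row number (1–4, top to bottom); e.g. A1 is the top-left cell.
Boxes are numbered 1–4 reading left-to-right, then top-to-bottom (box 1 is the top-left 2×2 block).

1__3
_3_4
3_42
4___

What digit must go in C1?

2

Row 1 already contains {1, 3}.
Column C already contains {4}.
Its 2×2 block (box 2) already contains {3, 4}.
The only value from 1–4 not eliminated is 2, so C1 = 2.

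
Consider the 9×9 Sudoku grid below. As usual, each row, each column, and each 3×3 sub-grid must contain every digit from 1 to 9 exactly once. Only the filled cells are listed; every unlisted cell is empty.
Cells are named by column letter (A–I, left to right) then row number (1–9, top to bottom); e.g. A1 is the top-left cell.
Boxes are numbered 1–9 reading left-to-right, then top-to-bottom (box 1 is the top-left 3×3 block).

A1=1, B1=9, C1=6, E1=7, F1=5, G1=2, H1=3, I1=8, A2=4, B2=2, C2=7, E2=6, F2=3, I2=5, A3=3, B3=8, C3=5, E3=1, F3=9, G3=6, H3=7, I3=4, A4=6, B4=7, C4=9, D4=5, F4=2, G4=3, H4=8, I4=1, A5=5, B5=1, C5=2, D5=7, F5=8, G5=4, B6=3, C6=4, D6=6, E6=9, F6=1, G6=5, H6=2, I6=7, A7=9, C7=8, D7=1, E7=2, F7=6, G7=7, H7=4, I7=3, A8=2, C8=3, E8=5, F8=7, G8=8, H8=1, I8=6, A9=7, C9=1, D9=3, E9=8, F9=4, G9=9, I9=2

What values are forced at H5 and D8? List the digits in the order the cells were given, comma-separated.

6,9

For H5:
  Consider where 6 can go in column H.
  H2 is out (row 2 already has a 6).
  H9 is out (box 9 already has a 6).
  So the only cell in column H that can hold 6 is H5.
  So H5 = 6.
For D8:
  Row 8 already contains {1, 2, 3, 5, 6, 7, 8}.
  Column D already contains {1, 3, 5, 6, 7}.
  Its 3×3 block (box 8) already contains {1, 2, 3, 4, 5, 6, 7, 8}.
  The only value from 1–9 not eliminated is 9, so D8 = 9.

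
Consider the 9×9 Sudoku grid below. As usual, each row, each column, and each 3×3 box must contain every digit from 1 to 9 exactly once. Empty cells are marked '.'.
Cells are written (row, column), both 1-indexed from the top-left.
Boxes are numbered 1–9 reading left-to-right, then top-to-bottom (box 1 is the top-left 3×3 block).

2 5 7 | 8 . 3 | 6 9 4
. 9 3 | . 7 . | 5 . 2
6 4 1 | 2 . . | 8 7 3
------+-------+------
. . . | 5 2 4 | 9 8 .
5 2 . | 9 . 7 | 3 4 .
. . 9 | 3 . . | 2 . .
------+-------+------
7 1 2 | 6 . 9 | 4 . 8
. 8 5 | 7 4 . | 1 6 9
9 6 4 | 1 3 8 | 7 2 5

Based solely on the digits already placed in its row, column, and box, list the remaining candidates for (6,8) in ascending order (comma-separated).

1,5

Row 6 already contains {2, 3, 9}.
Column 8 already contains {2, 4, 6, 7, 8, 9}.
Its 3×3 block (box 6) already contains {2, 3, 4, 8, 9}.
Removing those from 1–9 leaves {1, 5} as the candidates for (6,8).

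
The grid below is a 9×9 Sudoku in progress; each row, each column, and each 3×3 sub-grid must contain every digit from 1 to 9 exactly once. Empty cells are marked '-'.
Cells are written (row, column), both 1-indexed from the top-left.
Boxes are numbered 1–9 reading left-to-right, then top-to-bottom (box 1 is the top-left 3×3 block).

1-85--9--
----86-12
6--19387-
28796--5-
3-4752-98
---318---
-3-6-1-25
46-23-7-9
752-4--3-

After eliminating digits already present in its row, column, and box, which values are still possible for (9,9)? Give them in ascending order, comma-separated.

Row 9 already contains {2, 3, 4, 5, 7}.
Column 9 already contains {2, 5, 8, 9}.
Its 3×3 block (box 9) already contains {2, 3, 5, 7, 9}.
Removing those from 1–9 leaves {1, 6} as the candidates for (9,9).

1,6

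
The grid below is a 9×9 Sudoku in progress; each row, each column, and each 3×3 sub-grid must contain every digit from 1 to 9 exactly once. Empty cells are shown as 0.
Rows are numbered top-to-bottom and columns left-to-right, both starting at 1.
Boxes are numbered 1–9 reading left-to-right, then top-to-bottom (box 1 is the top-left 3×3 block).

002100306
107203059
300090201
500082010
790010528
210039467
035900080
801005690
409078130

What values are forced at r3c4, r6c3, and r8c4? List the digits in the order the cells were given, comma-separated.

For r3c4:
  Consider where 8 can go in box 2.
  r1c5 is out (column 5 already has a 8).
  r1c6 is out (column 6 already has a 8).
  r2c5 is out (column 5 already has a 8).
  r3c6 is out (column 6 already has a 8).
  So the only cell in box 2 that can hold 8 is r3c4.
  So r3c4 = 8.
For r6c3:
  Row 6 already contains {1, 2, 3, 4, 6, 7, 9}.
  Column 3 already contains {1, 2, 5, 7, 9}.
  Its 3×3 block (box 4) already contains {1, 2, 5, 7, 9}.
  The only value from 1–9 not eliminated is 8, so r6c3 = 8.
For r8c4:
  Consider where 3 can go in row 8.
  r8c2 is out (column 2 already has a 3).
  r8c5 is out (column 5 already has a 3).
  r8c9 is out (box 9 already has a 3).
  So the only cell in row 8 that can hold 3 is r8c4.
  So r8c4 = 3.

8,8,3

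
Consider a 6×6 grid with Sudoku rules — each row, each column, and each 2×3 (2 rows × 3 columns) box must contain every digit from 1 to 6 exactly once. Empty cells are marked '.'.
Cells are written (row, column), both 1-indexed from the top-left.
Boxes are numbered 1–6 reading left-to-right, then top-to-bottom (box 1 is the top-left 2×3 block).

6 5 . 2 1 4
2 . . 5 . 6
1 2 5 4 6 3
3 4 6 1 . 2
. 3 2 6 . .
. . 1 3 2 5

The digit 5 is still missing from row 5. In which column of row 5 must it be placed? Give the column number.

1

Consider where 5 can go in row 5.
(5,5) is out (box 6 already has a 5).
(5,6) is out (column 6 already has a 5).
So the only cell in row 5 that can hold 5 is (5,1).
That is column 1.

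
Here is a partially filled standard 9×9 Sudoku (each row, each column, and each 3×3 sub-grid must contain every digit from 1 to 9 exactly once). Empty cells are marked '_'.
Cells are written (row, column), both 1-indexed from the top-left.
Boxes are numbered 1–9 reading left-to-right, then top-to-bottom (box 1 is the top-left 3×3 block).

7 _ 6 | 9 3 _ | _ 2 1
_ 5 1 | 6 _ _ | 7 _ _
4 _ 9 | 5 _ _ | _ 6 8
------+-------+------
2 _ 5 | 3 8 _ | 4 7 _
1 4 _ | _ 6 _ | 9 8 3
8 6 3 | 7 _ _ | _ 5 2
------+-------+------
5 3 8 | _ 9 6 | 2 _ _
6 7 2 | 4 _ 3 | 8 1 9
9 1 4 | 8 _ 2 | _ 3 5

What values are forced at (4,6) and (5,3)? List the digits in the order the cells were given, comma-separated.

For (4,6):
  Consider where 1 can go in row 4.
  (4,2) is out (column 2 already has a 1).
  (4,9) is out (column 9 already has a 1).
  So the only cell in row 4 that can hold 1 is (4,6).
  So (4,6) = 1.
For (5,3):
  Row 5 already contains {1, 3, 4, 6, 8, 9}.
  Column 3 already contains {1, 2, 3, 4, 5, 6, 8, 9}.
  Its 3×3 block (box 4) already contains {1, 2, 3, 4, 5, 6, 8}.
  The only value from 1–9 not eliminated is 7, so (5,3) = 7.

1,7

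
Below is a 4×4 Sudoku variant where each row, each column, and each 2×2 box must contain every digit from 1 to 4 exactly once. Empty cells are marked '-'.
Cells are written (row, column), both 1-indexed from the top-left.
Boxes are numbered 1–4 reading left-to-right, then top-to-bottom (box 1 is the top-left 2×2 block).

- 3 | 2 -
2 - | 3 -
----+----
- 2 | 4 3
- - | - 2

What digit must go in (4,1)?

3

Cell (4,1) itself could take any of {1, 3, 4} by direct elimination.
Consider where 3 can go in box 3.
(3,1) is out (row 3 already has a 3).
(4,2) is out (column 2 already has a 3).
So the only cell in box 3 that can hold 3 is (4,1).
Therefore (4,1) = 3.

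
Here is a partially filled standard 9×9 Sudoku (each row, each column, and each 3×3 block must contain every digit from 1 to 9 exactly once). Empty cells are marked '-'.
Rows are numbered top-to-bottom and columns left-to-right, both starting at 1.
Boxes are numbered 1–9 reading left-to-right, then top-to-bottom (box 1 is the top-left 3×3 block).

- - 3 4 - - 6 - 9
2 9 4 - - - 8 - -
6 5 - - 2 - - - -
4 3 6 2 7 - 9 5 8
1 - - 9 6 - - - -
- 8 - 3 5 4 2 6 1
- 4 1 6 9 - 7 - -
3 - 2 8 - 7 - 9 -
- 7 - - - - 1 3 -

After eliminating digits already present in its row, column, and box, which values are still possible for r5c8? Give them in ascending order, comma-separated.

Row 5 already contains {1, 6, 9}.
Column 8 already contains {3, 5, 6, 9}.
Its 3×3 block (box 6) already contains {1, 2, 5, 6, 8, 9}.
Removing those from 1–9 leaves {4, 7} as the candidates for r5c8.

4,7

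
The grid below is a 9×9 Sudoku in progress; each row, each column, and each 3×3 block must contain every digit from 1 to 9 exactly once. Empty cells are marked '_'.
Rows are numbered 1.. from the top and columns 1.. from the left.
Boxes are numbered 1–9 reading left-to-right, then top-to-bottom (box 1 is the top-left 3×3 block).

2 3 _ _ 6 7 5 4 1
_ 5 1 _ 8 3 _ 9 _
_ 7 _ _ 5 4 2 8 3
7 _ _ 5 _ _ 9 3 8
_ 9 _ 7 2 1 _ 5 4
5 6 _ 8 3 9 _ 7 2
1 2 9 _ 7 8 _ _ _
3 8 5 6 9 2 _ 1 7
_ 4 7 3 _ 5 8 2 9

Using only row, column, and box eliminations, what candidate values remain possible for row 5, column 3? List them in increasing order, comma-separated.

Row 5 already contains {1, 2, 4, 5, 7, 9}.
Column 3 already contains {1, 5, 7, 9}.
Its 3×3 block (box 4) already contains {5, 6, 7, 9}.
Removing those from 1–9 leaves {3, 8} as the candidates for row 5, column 3.

3,8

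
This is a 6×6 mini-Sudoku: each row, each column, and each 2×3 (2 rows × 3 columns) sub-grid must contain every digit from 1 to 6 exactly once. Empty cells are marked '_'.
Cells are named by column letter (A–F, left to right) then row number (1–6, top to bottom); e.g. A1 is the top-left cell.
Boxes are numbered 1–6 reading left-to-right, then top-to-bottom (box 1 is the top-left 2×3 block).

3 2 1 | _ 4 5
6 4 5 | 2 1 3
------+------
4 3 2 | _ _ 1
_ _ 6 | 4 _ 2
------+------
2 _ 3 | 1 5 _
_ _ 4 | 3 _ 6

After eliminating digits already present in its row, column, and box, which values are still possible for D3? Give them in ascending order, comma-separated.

5,6

Row 3 already contains {1, 2, 3, 4}.
Column D already contains {1, 2, 3, 4}.
Its 2×3 block (box 4) already contains {1, 2, 4}.
Removing those from 1–6 leaves {5, 6} as the candidates for D3.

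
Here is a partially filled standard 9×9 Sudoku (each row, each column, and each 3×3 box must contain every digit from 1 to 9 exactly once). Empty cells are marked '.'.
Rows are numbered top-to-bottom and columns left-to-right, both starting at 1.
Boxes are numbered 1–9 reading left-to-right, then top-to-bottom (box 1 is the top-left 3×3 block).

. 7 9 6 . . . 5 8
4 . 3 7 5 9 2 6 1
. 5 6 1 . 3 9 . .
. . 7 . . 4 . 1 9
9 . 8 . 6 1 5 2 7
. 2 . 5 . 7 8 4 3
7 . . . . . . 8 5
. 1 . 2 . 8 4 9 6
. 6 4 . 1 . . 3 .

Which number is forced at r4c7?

6

Row 4 already contains {1, 4, 7, 9}.
Column 7 already contains {2, 4, 5, 8, 9}.
Its 3×3 block (box 6) already contains {1, 2, 3, 4, 5, 7, 8, 9}.
The only value from 1–9 not eliminated is 6, so r4c7 = 6.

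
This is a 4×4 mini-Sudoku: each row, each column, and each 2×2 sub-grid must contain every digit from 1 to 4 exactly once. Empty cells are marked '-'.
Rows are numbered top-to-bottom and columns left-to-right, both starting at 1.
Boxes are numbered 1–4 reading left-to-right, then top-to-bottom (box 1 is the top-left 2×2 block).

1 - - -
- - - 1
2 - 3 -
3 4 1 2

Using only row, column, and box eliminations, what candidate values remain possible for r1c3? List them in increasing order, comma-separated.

2,4

Row 1 already contains {1}.
Column 3 already contains {1, 3}.
Its 2×2 block (box 2) already contains {1}.
Removing those from 1–4 leaves {2, 4} as the candidates for r1c3.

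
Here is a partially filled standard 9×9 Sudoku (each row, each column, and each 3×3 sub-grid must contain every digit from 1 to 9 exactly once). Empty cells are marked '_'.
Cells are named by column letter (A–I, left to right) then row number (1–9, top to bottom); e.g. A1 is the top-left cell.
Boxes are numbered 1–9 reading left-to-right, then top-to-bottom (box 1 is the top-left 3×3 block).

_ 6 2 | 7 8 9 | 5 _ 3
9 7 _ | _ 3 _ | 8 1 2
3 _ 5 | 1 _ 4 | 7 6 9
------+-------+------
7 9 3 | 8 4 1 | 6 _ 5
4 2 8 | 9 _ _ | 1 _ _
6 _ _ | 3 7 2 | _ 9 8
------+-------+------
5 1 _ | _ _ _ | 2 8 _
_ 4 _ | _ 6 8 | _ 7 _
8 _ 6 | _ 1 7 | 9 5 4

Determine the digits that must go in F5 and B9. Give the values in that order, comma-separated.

6,3

For F5:
  Consider where 6 can go in row 5.
  E5 is out (column E already has a 6).
  H5 is out (column H already has a 6).
  I5 is out (box 6 already has a 6).
  So the only cell in row 5 that can hold 6 is F5.
  So F5 = 6.
For B9:
  Row 9 already contains {1, 4, 5, 6, 7, 8, 9}.
  Column B already contains {1, 2, 4, 6, 7, 9}.
  Its 3×3 block (box 7) already contains {1, 4, 5, 6, 8}.
  The only value from 1–9 not eliminated is 3, so B9 = 3.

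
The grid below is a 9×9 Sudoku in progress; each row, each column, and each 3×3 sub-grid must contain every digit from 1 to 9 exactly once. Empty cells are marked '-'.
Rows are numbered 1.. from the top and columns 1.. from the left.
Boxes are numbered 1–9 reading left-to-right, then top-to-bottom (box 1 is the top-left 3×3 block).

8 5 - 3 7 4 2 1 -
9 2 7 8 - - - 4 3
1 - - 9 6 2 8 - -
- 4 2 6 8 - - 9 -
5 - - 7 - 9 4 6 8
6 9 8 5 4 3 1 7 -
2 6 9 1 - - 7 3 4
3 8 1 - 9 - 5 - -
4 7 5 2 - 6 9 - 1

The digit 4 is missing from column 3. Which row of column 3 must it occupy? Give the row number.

Consider where 4 can go in column 3.
row 1, column 3 is out (row 1 already has a 4).
row 5, column 3 is out (row 5 already has a 4).
So the only cell in column 3 that can hold 4 is row 3, column 3.
That is row 3.

3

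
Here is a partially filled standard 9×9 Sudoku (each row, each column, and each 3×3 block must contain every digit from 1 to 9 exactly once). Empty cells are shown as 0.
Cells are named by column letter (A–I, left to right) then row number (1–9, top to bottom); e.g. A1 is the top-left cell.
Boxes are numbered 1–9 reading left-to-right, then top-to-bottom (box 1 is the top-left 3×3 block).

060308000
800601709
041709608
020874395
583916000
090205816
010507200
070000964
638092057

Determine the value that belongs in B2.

Row 2 already contains {1, 6, 7, 8, 9}.
Column B already contains {1, 2, 3, 4, 6, 7, 8, 9}.
Its 3×3 block (box 1) already contains {1, 4, 6, 8}.
The only value from 1–9 not eliminated is 5, so B2 = 5.

5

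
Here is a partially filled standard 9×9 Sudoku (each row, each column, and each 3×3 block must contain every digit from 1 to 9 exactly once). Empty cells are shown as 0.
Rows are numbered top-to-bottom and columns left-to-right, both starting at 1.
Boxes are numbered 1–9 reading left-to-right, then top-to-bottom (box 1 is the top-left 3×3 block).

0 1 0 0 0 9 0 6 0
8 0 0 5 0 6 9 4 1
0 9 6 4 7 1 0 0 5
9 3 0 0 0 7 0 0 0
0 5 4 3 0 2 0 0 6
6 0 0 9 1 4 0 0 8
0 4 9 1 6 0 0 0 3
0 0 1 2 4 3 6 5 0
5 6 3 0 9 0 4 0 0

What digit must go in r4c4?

6

Cell r4c4 itself could take any of {6, 8} by direct elimination.
Consider where 6 can go in box 5.
r4c5 is out (column 5 already has a 6).
r5c5 is out (row 5 already has a 6).
So the only cell in box 5 that can hold 6 is r4c4.
Therefore r4c4 = 6.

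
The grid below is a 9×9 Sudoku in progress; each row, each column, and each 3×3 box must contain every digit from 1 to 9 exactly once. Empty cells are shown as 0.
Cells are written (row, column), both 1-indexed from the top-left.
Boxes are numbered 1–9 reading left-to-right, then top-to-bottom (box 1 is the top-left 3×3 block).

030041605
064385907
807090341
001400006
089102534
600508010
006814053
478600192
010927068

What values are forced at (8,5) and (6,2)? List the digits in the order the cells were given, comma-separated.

5,4

For (8,5):
  Consider where 5 can go in box 8.
  (8,6) is out (column 6 already has a 5).
  So the only cell in box 8 that can hold 5 is (8,5).
  So (8,5) = 5.
For (6,2):
  Consider where 4 can go in column 2.
  (3,2) is out (row 3 already has a 4).
  (4,2) is out (row 4 already has a 4).
  (7,2) is out (row 7 already has a 4).
  So the only cell in column 2 that can hold 4 is (6,2).
  So (6,2) = 4.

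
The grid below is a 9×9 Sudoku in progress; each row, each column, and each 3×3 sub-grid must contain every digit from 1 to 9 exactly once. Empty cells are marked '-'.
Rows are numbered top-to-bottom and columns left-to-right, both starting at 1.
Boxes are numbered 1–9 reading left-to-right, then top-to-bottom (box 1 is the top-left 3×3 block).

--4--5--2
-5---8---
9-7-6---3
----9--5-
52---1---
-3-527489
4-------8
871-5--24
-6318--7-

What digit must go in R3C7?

Cell R3C7 itself could take any of {1, 5, 8} by direct elimination.
Consider where 5 can go in box 3.
R1C7 is out (row 1 already has a 5). R1C8 is out (row 1 already has a 5). R2C7 is out (row 2 already has a 5). R2C8 is out (row 2 already has a 5). The remaining empty cells in box 3 are similarly blocked.
So the only cell in box 3 that can hold 5 is R3C7.
Therefore R3C7 = 5.

5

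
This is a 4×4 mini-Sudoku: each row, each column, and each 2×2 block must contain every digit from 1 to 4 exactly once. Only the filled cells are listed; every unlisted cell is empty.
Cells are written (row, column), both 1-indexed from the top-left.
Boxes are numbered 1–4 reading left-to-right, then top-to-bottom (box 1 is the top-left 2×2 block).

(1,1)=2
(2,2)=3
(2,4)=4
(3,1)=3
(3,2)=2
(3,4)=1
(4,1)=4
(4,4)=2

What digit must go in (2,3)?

2

Cell (2,3) itself could take any of {1, 2} by direct elimination.
Consider where 2 can go in box 2.
(1,3) is out (row 1 already has a 2).
(1,4) is out (row 1 already has a 2).
So the only cell in box 2 that can hold 2 is (2,3).
Therefore (2,3) = 2.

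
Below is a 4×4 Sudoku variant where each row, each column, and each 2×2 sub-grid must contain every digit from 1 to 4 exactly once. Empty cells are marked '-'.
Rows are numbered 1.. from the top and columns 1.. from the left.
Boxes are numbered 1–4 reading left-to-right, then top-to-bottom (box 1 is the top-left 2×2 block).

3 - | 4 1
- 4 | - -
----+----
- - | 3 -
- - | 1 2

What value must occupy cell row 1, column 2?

2

Row 1 already contains {1, 3, 4}.
Column 2 already contains {4}.
Its 2×2 block (box 1) already contains {3, 4}.
The only value from 1–4 not eliminated is 2, so row 1, column 2 = 2.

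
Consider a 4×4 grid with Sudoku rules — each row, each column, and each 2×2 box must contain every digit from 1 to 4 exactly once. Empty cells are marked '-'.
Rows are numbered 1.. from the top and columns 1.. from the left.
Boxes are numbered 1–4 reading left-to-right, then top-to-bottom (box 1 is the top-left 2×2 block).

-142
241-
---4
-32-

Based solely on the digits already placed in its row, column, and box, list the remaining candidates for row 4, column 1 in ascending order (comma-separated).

Row 4 already contains {2, 3}.
Column 1 already contains {2}.
Its 2×2 block (box 3) already contains {3}.
Removing those from 1–4 leaves {1, 4} as the candidates for row 4, column 1.

1,4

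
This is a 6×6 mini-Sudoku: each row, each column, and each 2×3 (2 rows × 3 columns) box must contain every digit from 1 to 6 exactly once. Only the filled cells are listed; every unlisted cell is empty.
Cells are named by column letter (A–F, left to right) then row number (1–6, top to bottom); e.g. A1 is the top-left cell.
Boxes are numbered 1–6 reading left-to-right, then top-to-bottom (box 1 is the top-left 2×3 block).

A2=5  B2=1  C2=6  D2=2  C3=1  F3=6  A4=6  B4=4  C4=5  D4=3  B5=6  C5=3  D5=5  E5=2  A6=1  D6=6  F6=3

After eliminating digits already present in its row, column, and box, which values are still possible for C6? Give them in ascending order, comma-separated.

Row 6 already contains {1, 3, 6}.
Column C already contains {1, 3, 5, 6}.
Its 2×3 block (box 5) already contains {1, 3, 6}.
Removing those from 1–6 leaves {2, 4} as the candidates for C6.

2,4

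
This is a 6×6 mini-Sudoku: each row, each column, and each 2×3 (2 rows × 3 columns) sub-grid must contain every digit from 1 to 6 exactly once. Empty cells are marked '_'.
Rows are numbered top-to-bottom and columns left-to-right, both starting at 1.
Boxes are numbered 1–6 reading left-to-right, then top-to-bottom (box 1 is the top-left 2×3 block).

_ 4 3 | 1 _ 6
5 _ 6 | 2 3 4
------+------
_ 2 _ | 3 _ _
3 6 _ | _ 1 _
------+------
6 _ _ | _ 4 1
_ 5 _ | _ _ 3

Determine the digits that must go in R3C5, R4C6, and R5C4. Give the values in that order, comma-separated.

For R3C5:
  Consider where 6 can go in box 4.
  R3C6 is out (column 6 already has a 6).
  R4C4 is out (row 4 already has a 6).
  R4C6 is out (row 4 already has a 6).
  So the only cell in box 4 that can hold 6 is R3C5.
  So R3C5 = 6.
For R4C6:
  Consider where 2 can go in column 6.
  R3C6 is out (row 3 already has a 2).
  So the only cell in column 6 that can hold 2 is R4C6.
  So R4C6 = 2.
For R5C4:
  Row 5 already contains {1, 4, 6}.
  Column 4 already contains {1, 2, 3}.
  Its 2×3 block (box 6) already contains {1, 3, 4}.
  The only value from 1–6 not eliminated is 5, so R5C4 = 5.

6,2,5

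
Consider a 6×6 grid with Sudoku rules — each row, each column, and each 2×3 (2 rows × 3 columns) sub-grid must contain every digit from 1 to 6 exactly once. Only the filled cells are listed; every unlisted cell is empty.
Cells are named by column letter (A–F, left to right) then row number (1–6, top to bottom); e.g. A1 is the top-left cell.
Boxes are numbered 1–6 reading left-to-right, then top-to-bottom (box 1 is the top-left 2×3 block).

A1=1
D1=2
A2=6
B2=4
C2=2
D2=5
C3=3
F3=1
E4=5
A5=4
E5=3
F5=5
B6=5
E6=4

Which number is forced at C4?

4

Cell C4 itself could take any of {1, 4, 6} by direct elimination.
Consider where 4 can go in box 3.
A3 is out (column A already has a 4).
B3 is out (column B already has a 4).
A4 is out (column A already has a 4).
B4 is out (column B already has a 4).
So the only cell in box 3 that can hold 4 is C4.
Therefore C4 = 4.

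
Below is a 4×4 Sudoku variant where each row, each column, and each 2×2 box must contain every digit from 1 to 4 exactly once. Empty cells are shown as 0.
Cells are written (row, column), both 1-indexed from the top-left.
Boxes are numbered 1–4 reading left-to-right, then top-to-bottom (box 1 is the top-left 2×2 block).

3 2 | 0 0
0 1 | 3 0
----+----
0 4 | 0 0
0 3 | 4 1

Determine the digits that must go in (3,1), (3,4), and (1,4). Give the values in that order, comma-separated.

For (3,1):
  Consider where 1 can go in column 1.
  (2,1) is out (row 2 already has a 1).
  (4,1) is out (row 4 already has a 1).
  So the only cell in column 1 that can hold 1 is (3,1).
  So (3,1) = 1.
For (3,4):
  Consider where 3 can go in column 4.
  (1,4) is out (row 1 already has a 3).
  (2,4) is out (row 2 already has a 3).
  So the only cell in column 4 that can hold 3 is (3,4).
  So (3,4) = 3.
For (1,4):
  Row 1 already contains {2, 3}.
  Column 4 already contains {1}.
  Its 2×2 block (box 2) already contains {3}.
  The only value from 1–4 not eliminated is 4, so (1,4) = 4.

1,3,4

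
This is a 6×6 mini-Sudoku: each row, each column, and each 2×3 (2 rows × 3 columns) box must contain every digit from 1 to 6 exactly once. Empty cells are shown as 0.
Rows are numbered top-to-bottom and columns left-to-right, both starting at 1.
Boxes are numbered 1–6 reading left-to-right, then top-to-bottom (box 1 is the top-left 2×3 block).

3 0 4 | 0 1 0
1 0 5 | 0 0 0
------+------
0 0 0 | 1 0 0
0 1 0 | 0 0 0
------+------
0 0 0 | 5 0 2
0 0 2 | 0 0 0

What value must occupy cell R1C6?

5

Cell R1C6 itself could take any of {5, 6} by direct elimination.
Consider where 5 can go in row 1.
R1C2 is out (box 1 already has a 5).
R1C4 is out (column 4 already has a 5).
So the only cell in row 1 that can hold 5 is R1C6.
Therefore R1C6 = 5.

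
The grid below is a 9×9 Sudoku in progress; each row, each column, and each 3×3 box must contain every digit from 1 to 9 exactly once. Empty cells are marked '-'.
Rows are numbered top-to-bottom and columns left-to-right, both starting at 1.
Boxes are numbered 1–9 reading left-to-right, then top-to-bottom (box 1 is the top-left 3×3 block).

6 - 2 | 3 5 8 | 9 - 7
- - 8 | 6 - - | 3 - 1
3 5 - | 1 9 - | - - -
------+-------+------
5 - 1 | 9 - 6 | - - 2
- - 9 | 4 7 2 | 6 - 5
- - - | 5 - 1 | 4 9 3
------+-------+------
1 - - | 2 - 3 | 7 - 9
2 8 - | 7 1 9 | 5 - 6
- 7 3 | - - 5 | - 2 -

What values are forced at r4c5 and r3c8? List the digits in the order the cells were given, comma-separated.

3,6

For r4c5:
  Consider where 3 can go in column 5.
  r2c5 is out (row 2 already has a 3).
  r6c5 is out (row 6 already has a 3).
  r7c5 is out (row 7 already has a 3).
  r9c5 is out (row 9 already has a 3).
  So the only cell in column 5 that can hold 3 is r4c5.
  So r4c5 = 3.
For r3c8:
  Consider where 6 can go in column 8.
  r1c8 is out (row 1 already has a 6). r2c8 is out (row 2 already has a 6). r4c8 is out (row 4 already has a 6). r5c8 is out (row 5 already has a 6). The remaining empty cells in column 8 are similarly blocked.
  So the only cell in column 8 that can hold 6 is r3c8.
  So r3c8 = 6.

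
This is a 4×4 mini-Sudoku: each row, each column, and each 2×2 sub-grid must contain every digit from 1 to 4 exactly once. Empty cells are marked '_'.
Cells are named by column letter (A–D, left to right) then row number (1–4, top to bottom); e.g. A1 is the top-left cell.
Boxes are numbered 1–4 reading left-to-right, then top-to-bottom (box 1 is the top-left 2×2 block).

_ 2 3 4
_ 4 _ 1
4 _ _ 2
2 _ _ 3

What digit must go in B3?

Cell B3 itself could take any of {1, 3} by direct elimination.
Consider where 3 can go in row 3.
C3 is out (column C already has a 3).
So the only cell in row 3 that can hold 3 is B3.
Therefore B3 = 3.

3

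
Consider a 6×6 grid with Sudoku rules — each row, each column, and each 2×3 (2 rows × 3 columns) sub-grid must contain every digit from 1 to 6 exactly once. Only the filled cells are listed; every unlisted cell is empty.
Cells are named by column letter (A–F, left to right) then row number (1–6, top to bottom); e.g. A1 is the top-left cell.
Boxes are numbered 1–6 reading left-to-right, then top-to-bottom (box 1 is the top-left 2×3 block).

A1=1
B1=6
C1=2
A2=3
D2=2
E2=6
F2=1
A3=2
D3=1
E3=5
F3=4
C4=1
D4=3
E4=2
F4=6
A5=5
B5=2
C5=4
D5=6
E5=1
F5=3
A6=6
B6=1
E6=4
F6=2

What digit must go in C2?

5

Row 2 already contains {1, 2, 3, 6}.
Column C already contains {1, 2, 4}.
Its 2×3 block (box 1) already contains {1, 2, 3, 6}.
The only value from 1–6 not eliminated is 5, so C2 = 5.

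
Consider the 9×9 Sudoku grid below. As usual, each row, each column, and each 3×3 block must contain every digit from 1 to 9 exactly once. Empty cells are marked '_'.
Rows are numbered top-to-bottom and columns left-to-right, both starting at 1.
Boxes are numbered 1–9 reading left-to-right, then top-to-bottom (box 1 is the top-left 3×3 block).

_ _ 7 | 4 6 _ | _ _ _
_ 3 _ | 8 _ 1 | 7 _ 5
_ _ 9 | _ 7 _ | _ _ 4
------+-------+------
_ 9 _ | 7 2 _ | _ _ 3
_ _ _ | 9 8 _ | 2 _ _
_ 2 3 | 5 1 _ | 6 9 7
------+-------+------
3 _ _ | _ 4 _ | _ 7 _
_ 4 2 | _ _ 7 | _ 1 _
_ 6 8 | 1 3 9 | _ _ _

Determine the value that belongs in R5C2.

Cell R5C2 itself could take any of {1, 5, 7} by direct elimination.
Consider where 7 can go in column 2.
R1C2 is out (row 1 already has a 7).
R3C2 is out (row 3 already has a 7).
R7C2 is out (row 7 already has a 7).
So the only cell in column 2 that can hold 7 is R5C2.
Therefore R5C2 = 7.

7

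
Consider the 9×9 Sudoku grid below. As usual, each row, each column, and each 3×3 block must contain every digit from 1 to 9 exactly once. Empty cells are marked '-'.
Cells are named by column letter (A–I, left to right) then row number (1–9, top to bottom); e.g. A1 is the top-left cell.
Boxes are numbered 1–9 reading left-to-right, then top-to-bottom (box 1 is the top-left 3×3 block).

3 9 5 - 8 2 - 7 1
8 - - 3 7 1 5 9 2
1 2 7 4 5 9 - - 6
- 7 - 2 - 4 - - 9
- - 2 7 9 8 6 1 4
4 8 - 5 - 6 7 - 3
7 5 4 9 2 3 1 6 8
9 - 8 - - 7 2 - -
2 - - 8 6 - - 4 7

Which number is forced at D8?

1

Row 8 already contains {2, 7, 8, 9}.
Column D already contains {2, 3, 4, 5, 7, 8, 9}.
Its 3×3 block (box 8) already contains {2, 3, 6, 7, 8, 9}.
The only value from 1–9 not eliminated is 1, so D8 = 1.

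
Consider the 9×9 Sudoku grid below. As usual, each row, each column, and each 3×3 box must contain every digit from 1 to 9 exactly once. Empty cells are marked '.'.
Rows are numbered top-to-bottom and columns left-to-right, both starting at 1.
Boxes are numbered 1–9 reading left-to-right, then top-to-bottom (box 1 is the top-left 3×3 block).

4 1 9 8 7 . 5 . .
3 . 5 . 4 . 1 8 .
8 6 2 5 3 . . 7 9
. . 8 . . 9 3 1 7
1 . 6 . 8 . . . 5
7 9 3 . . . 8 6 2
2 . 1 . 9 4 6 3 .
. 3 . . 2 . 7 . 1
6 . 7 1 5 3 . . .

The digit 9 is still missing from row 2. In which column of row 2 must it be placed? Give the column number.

4

Consider where 9 can go in row 2.
R2C2 is out (column 2 already has a 9).
R2C6 is out (column 6 already has a 9).
R2C9 is out (column 9 already has a 9).
So the only cell in row 2 that can hold 9 is R2C4.
That is column 4.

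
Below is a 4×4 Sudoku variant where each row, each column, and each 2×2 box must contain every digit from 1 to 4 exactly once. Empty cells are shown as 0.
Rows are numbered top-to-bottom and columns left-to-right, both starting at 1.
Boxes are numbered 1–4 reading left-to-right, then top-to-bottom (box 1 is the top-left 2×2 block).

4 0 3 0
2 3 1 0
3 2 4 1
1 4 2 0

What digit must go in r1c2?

1

Row 1 already contains {3, 4}.
Column 2 already contains {2, 3, 4}.
Its 2×2 block (box 1) already contains {2, 3, 4}.
The only value from 1–4 not eliminated is 1, so r1c2 = 1.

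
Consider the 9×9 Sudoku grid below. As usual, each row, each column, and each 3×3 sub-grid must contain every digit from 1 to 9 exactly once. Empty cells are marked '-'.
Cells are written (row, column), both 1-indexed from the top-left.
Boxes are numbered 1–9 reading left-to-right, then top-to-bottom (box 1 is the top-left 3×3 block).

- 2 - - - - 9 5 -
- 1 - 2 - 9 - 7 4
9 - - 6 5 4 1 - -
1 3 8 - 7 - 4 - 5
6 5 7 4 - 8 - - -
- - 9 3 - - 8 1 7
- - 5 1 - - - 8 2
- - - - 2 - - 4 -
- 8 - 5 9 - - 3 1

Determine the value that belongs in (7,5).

4

Cell (7,5) itself could take any of {3, 4, 6} by direct elimination.
Consider where 4 can go in column 5.
(1,5) is out (box 2 already has a 4).
(2,5) is out (row 2 already has a 4).
(5,5) is out (row 5 already has a 4).
(6,5) is out (box 5 already has a 4).
So the only cell in column 5 that can hold 4 is (7,5).
Therefore (7,5) = 4.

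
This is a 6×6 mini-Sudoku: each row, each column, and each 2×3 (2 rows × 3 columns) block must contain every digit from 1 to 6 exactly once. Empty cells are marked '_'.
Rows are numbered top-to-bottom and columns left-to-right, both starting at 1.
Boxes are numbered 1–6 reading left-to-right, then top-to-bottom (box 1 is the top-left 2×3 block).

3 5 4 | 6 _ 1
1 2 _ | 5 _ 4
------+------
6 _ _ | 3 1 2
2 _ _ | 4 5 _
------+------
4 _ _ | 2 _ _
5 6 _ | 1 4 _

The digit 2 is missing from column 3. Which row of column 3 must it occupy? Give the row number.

Consider where 2 can go in column 3.
r2c3 is out (row 2 already has a 2).
r3c3 is out (row 3 already has a 2).
r4c3 is out (row 4 already has a 2).
r5c3 is out (row 5 already has a 2).
So the only cell in column 3 that can hold 2 is r6c3.
That is row 6.

6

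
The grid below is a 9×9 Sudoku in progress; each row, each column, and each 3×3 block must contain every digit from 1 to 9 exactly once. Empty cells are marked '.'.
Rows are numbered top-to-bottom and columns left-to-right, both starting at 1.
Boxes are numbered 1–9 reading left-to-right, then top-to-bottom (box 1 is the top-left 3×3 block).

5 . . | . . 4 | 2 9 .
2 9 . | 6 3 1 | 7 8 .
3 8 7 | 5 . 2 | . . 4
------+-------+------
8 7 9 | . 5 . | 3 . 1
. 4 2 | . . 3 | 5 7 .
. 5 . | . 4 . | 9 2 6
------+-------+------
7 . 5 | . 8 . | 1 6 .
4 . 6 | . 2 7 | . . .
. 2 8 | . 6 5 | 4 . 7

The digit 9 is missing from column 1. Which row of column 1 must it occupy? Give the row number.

9

Consider where 9 can go in column 1.
R5C1 is out (box 4 already has a 9).
R6C1 is out (row 6 already has a 9).
So the only cell in column 1 that can hold 9 is R9C1.
That is row 9.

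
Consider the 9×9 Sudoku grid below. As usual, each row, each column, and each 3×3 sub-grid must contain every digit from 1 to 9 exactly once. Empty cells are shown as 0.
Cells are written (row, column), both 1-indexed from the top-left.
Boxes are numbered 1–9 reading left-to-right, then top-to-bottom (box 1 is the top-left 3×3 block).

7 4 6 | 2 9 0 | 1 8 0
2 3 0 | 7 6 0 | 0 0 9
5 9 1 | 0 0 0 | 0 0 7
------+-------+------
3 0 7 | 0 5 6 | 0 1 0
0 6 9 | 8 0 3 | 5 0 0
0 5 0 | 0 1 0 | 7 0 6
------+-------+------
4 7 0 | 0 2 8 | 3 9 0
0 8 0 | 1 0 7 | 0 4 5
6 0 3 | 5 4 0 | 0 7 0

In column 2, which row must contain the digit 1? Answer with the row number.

9

Consider where 1 can go in column 2.
(4,2) is out (row 4 already has a 1).
So the only cell in column 2 that can hold 1 is (9,2).
That is row 9.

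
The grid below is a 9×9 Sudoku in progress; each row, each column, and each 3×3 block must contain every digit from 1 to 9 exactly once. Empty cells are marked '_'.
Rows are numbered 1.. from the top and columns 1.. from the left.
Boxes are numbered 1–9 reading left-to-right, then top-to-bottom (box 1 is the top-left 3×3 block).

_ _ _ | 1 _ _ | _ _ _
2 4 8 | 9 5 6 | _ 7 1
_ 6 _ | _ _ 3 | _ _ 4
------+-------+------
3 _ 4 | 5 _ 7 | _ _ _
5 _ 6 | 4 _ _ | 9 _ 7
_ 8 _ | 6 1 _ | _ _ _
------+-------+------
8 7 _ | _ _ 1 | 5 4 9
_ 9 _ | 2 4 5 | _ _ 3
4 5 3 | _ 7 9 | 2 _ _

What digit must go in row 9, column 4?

Row 9 already contains {2, 3, 4, 5, 7, 9}.
Column 4 already contains {1, 2, 4, 5, 6, 9}.
Its 3×3 block (box 8) already contains {1, 2, 4, 5, 7, 9}.
The only value from 1–9 not eliminated is 8, so row 9, column 4 = 8.

8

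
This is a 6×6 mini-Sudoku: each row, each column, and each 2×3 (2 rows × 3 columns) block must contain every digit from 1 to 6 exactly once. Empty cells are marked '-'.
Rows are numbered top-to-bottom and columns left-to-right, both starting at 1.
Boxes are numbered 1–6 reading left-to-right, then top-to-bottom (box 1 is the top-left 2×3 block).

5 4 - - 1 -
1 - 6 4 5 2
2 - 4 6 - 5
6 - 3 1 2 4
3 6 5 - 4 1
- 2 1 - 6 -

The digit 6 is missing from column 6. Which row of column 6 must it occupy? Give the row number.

1

Consider where 6 can go in column 6.
r6c6 is out (row 6 already has a 6).
So the only cell in column 6 that can hold 6 is r1c6.
That is row 1.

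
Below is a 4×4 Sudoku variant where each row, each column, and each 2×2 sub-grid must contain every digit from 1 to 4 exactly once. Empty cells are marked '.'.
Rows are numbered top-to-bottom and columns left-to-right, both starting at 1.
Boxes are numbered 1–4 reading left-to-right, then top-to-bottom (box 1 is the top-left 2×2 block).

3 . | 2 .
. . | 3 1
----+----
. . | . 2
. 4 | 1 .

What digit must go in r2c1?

4

Cell r2c1 itself could take any of {2, 4} by direct elimination.
Consider where 4 can go in row 2.
r2c2 is out (column 2 already has a 4).
So the only cell in row 2 that can hold 4 is r2c1.
Therefore r2c1 = 4.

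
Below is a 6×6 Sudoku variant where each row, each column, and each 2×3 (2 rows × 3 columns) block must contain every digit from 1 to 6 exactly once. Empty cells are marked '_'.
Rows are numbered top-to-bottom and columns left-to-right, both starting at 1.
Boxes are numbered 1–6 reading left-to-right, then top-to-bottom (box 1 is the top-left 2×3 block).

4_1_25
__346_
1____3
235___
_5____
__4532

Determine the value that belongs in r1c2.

Row 1 already contains {1, 2, 4, 5}.
Column 2 already contains {3, 5}.
Its 2×3 block (box 1) already contains {1, 3, 4}.
The only value from 1–6 not eliminated is 6, so r1c2 = 6.

6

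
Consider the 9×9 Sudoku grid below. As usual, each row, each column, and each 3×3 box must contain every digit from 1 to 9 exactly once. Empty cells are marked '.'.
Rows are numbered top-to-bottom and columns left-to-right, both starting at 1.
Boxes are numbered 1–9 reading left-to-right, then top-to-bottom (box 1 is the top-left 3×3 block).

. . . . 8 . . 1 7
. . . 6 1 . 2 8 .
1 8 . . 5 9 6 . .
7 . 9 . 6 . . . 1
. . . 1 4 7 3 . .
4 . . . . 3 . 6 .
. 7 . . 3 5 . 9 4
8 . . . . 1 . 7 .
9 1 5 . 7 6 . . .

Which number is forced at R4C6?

8

Cell R4C6 itself could take any of {2, 8} by direct elimination.
Consider where 8 can go in column 6.
R1C6 is out (row 1 already has a 8).
R2C6 is out (row 2 already has a 8).
So the only cell in column 6 that can hold 8 is R4C6.
Therefore R4C6 = 8.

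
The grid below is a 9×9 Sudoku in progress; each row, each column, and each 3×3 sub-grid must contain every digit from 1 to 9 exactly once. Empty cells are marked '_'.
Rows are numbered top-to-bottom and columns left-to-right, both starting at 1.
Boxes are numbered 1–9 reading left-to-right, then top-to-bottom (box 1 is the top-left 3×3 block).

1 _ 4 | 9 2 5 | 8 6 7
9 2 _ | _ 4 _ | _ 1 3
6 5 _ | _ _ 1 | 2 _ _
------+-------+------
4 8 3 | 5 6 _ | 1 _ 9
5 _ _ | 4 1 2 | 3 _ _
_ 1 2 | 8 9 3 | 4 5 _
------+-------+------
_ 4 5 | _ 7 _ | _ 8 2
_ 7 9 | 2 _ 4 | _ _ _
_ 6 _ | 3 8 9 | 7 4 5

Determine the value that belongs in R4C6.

7

Row 4 already contains {1, 3, 4, 5, 6, 8, 9}.
Column 6 already contains {1, 2, 3, 4, 5, 9}.
Its 3×3 block (box 5) already contains {1, 2, 3, 4, 5, 6, 8, 9}.
The only value from 1–9 not eliminated is 7, so R4C6 = 7.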